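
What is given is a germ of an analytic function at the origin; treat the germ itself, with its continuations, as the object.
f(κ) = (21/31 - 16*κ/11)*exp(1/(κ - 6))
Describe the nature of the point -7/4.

There is no denominator, hence no pole anywhere.
The essential point of exp(1/(κ - (6))) is 6, not -7/4.
So the germ continues analytically to -7/4.

The point is a regular point.


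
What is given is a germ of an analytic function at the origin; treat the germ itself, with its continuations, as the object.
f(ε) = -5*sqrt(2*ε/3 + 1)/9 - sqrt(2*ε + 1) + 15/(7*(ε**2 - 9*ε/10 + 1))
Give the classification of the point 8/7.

The point is a regular point.

Denominator factors: ε**2 - 9*ε/10 + 1 = 313/245 at ε = 8/7 — none vanishes.
Branch term sqrt(1 - ε/(-1/2)): argument at 8/7 is 23/7, nonzero, so 8/7 is not its branch point (a point on a principal cut is still regular for the continued germ).
Branch term sqrt(1 - ε/(-3/2)): argument at 8/7 is 37/21, nonzero, so 8/7 is not its branch point (a point on a principal cut is still regular for the continued germ).
So the germ continues analytically to 8/7.


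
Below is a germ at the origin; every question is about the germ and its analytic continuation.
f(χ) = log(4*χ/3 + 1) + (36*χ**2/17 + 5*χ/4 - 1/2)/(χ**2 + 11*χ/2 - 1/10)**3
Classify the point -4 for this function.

Denominator factors: χ**2 + 11*χ/2 - 1/10 = -61/10 at χ = -4 — none vanishes.
Branch term log(1 - χ/(-3/4)): argument at -4 is -13/3, nonzero, so -4 is not its branch point (a point on a principal cut is still regular for the continued germ).
So the germ continues analytically to -4.

The point is a regular point.


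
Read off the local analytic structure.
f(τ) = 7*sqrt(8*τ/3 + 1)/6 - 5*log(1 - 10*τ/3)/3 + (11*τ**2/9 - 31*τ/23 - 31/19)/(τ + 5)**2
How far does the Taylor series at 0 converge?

The radius of convergence is 3/10.

Denominator factor (τ + 5)^2: pole of order 2 at -5, modulus 5.
Branch term (-5/3)*log(1 - τ/(3/10)): its argument vanishes at τ = 3/10, a logarithmic branch point, modulus 3/10.
Branch term (7/6)*sqrt(1 - τ/(-3/8)): its argument vanishes at τ = -3/8, a square-root branch point, modulus 3/8.
The radius of convergence is the smallest modulus among the singular points: 3/10.


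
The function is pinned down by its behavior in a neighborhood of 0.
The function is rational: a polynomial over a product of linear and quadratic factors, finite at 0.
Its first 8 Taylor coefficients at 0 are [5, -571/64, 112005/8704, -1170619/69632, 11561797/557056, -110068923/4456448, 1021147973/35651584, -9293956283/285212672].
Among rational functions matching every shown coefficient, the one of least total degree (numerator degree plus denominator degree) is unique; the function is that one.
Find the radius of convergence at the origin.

No rational of total degree below 5 reproduces all 8 coefficients; solving the [2/3] Pade equations on them gives f(τ) = (15*τ**2/17 - 29*τ/8 - 40)/((τ - 8)*(τ + 1)**2), whose expansion matches every shown term.
Denominator factor (τ - 8): pole of order 1 at 8, modulus 8.
Denominator factor (τ + 1)^2: pole of order 2 at -1, modulus 1.
The radius of convergence is the smallest modulus among the singular points: 1.

The radius of convergence is 1.


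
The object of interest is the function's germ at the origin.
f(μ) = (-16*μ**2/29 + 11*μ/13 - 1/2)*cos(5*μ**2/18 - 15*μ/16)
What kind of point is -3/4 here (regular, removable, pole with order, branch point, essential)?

There is no denominator, hence no pole anywhere.
The factor cos(5*μ**2/18 - 15*μ/16) is entire.
So the germ continues analytically to -3/4.

The point is a regular point.


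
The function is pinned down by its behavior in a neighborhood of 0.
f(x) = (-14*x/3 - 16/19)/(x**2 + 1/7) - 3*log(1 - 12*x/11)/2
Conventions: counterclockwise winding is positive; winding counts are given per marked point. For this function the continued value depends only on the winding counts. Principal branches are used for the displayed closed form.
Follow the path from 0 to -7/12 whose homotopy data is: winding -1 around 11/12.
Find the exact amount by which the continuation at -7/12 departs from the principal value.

Continued minus principal equals (3)*pi*i.

The rational part is single-valued and drops out of the difference; each branch term changes only by its own monodromy.
(-3/2)*log(1 - x/(11/12)): each positive loop around 11/12 adds 2*pi*i to the log, so winding -1 contributes (-3/2)*(-1)*2*pi*i = (3)*pi*i.
Summing the contributions at x = -7/12 gives (3)*pi*i.


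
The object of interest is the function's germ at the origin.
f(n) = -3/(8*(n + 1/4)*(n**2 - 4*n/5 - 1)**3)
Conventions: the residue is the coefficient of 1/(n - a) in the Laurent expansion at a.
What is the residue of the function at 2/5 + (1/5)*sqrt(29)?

The factor n**2 - 4*n/5 - 1 splits as (n - a)(n - a') with a = 2/5 + (1/5)*sqrt(29), a' = 2/5 - (1/5)*sqrt(29). At the order-3 pole a set g(n) = (n - a)^3*f(n) = [-3/(8*(n + 1/4))] / (n - a')^3.
Order-3 pole: residue = g''(a)/2; g''(2/5 + (1/5)*sqrt(29)) = -192000/205379 + (12338444625/80143814896)*sqrt(29), so the residue is -96000/205379 + (12338444625/160287629792)*sqrt(29).

The residue is -96000/205379 + (12338444625/160287629792)*sqrt(29).


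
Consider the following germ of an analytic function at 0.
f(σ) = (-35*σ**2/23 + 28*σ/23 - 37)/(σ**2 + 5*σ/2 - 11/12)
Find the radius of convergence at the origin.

Denominator factor (σ**2 + 5*σ/2 - 11/12): discriminant 119/12, real irrational roots -5/4 + (1/12)*sqrt(357) and -5/4 - (1/12)*sqrt(357); poles of order 1, moduli -5/4 + (1/12)*sqrt(357) and 5/4 + (1/12)*sqrt(357).
The radius of convergence is the smallest modulus among the singular points: -5/4 + (1/12)*sqrt(357).

The radius of convergence is -5/4 + (1/12)*sqrt(357).


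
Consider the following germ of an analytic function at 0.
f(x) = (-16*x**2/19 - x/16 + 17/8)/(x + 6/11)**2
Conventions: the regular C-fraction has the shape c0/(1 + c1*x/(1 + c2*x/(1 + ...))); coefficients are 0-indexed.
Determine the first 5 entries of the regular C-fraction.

The regular C-fraction coefficients are [2057/288, 377/102, -382118/365313, 5236639217/8211333702, 72384/191059].

Taylor coefficients (expand at 0): a_0 = 2057/288, a_1 = -45617/1728, a_2 = 1531255/21888, a_3 = -198315007/1181952, a_4 = 2695393459/7091712.
c0 = a_0 = 2057/288. Peel one level at a time: if S = 1 + c*x/S' with S'(0) = 1, then c is the x-coefficient of S and S' = c*x/(S - 1).
S_1 = c0/f = 1 + (377/102)*x + (191059/49419)*x^2 + ...; c1 = 377/102.
S_2 = c1*x/(S_1 - 1) = 1 + (-382118/365313)*x + (308037601/461777121)*x^2 + ...; c2 = -382118/365313.
S_3 = c2*x/(S_2 - 1) = 1 + (5236639217/8211333702)*x + (-167572454944/693567288139)*x^2 + ...; c3 = 5236639217/8211333702.
S_4 = c3*x/(S_3 - 1) = 1 + (72384/191059)*x + ...; c4 = 72384/191059.


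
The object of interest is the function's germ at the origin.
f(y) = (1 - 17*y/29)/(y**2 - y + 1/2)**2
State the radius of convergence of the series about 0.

The radius of convergence is (1/2)*sqrt(2).

Denominator factor (y**2 - y + 1/2)^2: discriminant -1, complex-conjugate roots (1/2) + (1/2)*i and (1/2) - (1/2)*i; poles of order 2, moduli (1/2)*sqrt(2) and (1/2)*sqrt(2).
The radius of convergence is the smallest modulus among the singular points: (1/2)*sqrt(2).


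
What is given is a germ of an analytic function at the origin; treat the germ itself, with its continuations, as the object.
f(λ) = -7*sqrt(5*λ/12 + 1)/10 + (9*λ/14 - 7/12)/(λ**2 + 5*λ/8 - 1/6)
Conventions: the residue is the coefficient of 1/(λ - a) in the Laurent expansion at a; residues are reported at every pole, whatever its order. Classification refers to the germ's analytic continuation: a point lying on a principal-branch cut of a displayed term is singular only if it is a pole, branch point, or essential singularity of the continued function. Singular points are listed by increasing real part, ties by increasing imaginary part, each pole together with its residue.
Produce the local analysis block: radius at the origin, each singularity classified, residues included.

Denominator factor (λ**2 + 5*λ/8 - 1/6): discriminant 203/192, real irrational roots -5/16 + (1/48)*sqrt(609) and -5/16 - (1/48)*sqrt(609); poles of order 1, moduli -5/16 + (1/48)*sqrt(609) and 5/16 + (1/48)*sqrt(609).
Branch term (-7/10)*sqrt(1 - λ/(-12/5)): its argument vanishes at λ = -12/5, a square-root branch point, modulus 12/5.
The radius of convergence is the smallest modulus among the singular points: -5/16 + (1/48)*sqrt(609).
The branch term is analytic at -5/16 - (1/48)*sqrt(609) and contributes nothing to the residue; only the rational part matters.
The factor λ**2 + 5*λ/8 - 1/6 splits as (λ - a)(λ - a') with a = -5/16 - (1/48)*sqrt(609), a' = -5/16 + (1/48)*sqrt(609). At the order-1 pole a set g(λ) = (λ - a)*(rational part) = [9*λ/14 - 7/12] / (λ - a').
Simple pole: residue = g(a) at a = -5/16 - (1/48)*sqrt(609), which is 9/28 + (527/17052)*sqrt(609).
The branch term is analytic at -5/16 + (1/48)*sqrt(609) and contributes nothing to the residue; only the rational part matters.
The factor λ**2 + 5*λ/8 - 1/6 splits as (λ - a)(λ - a') with a = -5/16 + (1/48)*sqrt(609), a' = -5/16 - (1/48)*sqrt(609). At the order-1 pole a set g(λ) = (λ - a)*(rational part) = [9*λ/14 - 7/12] / (λ - a').
Simple pole: residue = g(a) at a = -5/16 + (1/48)*sqrt(609), which is 9/28 - (527/17052)*sqrt(609).
List the singular points by increasing real part (a conjugate pair: the negative imaginary part first).

Radius of convergence at 0: -5/16 + (1/48)*sqrt(609).
At -12/5: an algebraic (square-root) branch point.
At -5/16 - (1/48)*sqrt(609): a pole of order 1; residue 9/28 + (527/17052)*sqrt(609).
At -5/16 + (1/48)*sqrt(609): a pole of order 1; residue 9/28 - (527/17052)*sqrt(609).


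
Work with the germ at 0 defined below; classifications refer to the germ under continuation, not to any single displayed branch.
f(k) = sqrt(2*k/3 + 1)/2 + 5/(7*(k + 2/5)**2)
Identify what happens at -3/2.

The term (1/2)*sqrt(1 - k/(-3/2)) has argument 1 - -3/2/(-3/2) = 0 at -3/2: a square-root (algebraic, two-sheeted) branch point; the remaining terms are analytic or single-valued there.

The point is an algebraic (square-root) branch point.


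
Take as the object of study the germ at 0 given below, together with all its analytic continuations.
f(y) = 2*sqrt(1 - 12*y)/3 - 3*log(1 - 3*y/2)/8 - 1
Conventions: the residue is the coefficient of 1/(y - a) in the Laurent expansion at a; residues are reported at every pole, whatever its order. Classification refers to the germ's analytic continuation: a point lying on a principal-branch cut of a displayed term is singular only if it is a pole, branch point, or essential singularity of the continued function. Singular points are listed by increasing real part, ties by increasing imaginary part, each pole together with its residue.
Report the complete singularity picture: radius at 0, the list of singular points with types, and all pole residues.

Radius of convergence at 0: 1/12.
At 1/12: an algebraic (square-root) branch point.
At 2/3: a logarithmic branch point.

Branch term (2/3)*sqrt(1 - y/(1/12)): its argument vanishes at y = 1/12, a square-root branch point, modulus 1/12.
Branch term (-3/8)*log(1 - y/(2/3)): its argument vanishes at y = 2/3, a logarithmic branch point, modulus 2/3.
The radius of convergence is the smallest modulus among the singular points: 1/12.
List the singular points by increasing real part (a conjugate pair: the negative imaginary part first).


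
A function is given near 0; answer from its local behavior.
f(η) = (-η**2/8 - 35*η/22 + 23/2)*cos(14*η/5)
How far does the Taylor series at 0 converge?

The radius of convergence is infinite.

The factor cos(14*η/5) is entire and contributes no finite singular point.
The polynomial part has no poles.
No finite singular points: the Taylor series at 0 converges everywhere.


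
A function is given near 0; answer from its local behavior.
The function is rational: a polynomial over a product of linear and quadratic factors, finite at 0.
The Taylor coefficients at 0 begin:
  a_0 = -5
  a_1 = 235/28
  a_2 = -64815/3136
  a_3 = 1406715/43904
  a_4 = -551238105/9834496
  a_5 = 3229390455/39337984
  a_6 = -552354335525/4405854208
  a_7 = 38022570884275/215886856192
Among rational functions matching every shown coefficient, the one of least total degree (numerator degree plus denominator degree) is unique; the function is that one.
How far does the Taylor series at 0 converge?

No rational of total degree below 5 reproduces all 8 coefficients; solving the [0/5] Pade equations on them gives f(w) = -35/(8*(w - 8/7)**2*(w + 7/8)**3), whose expansion matches every shown term.
Denominator factor (w - 8/7)^2: pole of order 2 at 8/7, modulus 8/7.
Denominator factor (w + 7/8)^3: pole of order 3 at -7/8, modulus 7/8.
The radius of convergence is the smallest modulus among the singular points: 7/8.

The radius of convergence is 7/8.


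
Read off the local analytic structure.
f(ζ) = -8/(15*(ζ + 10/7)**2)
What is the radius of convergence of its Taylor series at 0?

The radius of convergence is 10/7.

Denominator factor (ζ + 10/7)^2: pole of order 2 at -10/7, modulus 10/7.
The radius of convergence is the smallest modulus among the singular points: 10/7.


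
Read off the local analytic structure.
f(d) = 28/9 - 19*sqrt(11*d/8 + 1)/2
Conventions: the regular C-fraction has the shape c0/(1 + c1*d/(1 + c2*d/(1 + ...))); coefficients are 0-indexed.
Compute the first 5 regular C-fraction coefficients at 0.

Taylor coefficients (expand at 0): a_0 = -115/18, a_1 = -209/32, a_2 = 2299/1024, a_3 = -25289/16384, a_4 = 1390895/1048576.
c0 = a_0 = -115/18. Peel one level at a time: if S = 1 + c*d/S' with S'(0) = 1, then c is the d-coefficient of S and S' = c*d/(S - 1).
S_1 = c0/f = 1 + (-1881/1840)*d + (9455787/6771200)*d^2 + ...; c1 = -1881/1840.
S_2 = c1*d/(S_1 - 1) = 1 + (5027/3680)*d + (-121/1024)*d^2 + ...; c2 = 5027/3680.
S_3 = c2*d/(S_2 - 1) = 1 + (1265/14624)*d + (-11118085/213861376)*d^2 + ...; c3 = 1265/14624.
S_4 = c3*d/(S_3 - 1) = 1 + (8789/14624)*d + ...; c4 = 8789/14624.

The regular C-fraction coefficients are [-115/18, -1881/1840, 5027/3680, 1265/14624, 8789/14624].


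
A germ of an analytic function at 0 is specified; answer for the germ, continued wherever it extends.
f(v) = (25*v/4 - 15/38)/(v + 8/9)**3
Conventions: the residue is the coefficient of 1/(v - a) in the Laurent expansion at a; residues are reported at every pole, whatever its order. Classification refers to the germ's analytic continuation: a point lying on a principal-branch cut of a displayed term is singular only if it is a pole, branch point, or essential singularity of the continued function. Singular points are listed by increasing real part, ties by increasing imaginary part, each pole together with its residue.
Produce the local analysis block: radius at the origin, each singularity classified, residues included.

Radius of convergence at 0: 8/9.
At -8/9: a pole of order 3; residue 0.

Denominator factor (v + 8/9)^3: pole of order 3 at -8/9, modulus 8/9.
The radius of convergence is the smallest modulus among the singular points: 8/9.
At the order-3 pole -8/9 set g(v) = (v - (-8/9))^3*f(v) = 25*v/4 - 15/38.
Order-3 pole: residue = g''(a)/2; g''(-8/9) = 0, so the residue is 0.


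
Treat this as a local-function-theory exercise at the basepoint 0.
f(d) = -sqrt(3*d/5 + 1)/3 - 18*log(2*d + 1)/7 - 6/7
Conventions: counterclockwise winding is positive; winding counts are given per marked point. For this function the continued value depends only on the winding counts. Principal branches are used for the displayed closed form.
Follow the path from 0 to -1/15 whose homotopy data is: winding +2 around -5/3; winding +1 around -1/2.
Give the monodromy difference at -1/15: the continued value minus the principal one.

The rational part is single-valued and drops out of the difference; each branch term changes only by its own monodromy.
(-1/3)*sqrt(1 - d/(-5/3)): winding +2 is even, the square root returns to the same sheet, contribution 0.
(-18/7)*log(1 - d/(-1/2)): each positive loop around -1/2 adds 2*pi*i to the log, so winding +1 contributes (-18/7)*(1)*2*pi*i = -(36/7)*pi*i.
Summing the contributions at d = -1/15 gives -(36/7)*pi*i.

Continued minus principal equals -(36/7)*pi*i.


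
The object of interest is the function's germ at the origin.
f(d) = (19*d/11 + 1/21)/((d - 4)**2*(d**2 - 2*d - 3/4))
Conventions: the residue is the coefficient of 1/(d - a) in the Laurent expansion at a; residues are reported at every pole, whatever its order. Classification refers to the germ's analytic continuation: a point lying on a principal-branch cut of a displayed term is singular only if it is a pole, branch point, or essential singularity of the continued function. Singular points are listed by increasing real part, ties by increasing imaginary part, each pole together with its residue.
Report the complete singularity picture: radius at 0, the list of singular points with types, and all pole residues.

Radius of convergence at 0: -1 + (1/2)*sqrt(7).
At 1 - (1/2)*sqrt(7): a pole of order 1; residue 17998/64757 - (137552/1359897)*sqrt(7).
At 1 + (1/2)*sqrt(7): a pole of order 1; residue 17998/64757 + (137552/1359897)*sqrt(7).
At 4: a pole of order 2; residue -35996/64757.

Denominator factor (d**2 - 2*d - 3/4): discriminant 7, real irrational roots 1 + (1/2)*sqrt(7) and 1 - (1/2)*sqrt(7); poles of order 1, moduli 1 + (1/2)*sqrt(7) and -1 + (1/2)*sqrt(7).
Denominator factor (d - 4)^2: pole of order 2 at 4, modulus 4.
The radius of convergence is the smallest modulus among the singular points: -1 + (1/2)*sqrt(7).
The factor d**2 - 2*d - 3/4 splits as (d - a)(d - a') with a = 1 - (1/2)*sqrt(7), a' = 1 + (1/2)*sqrt(7). At the order-1 pole a set g(d) = (d - a)*f(d) = [(19*d/11 + 1/21)/(d - 4)**2] / (d - a').
Simple pole: residue = g(a) at a = 1 - (1/2)*sqrt(7), which is 17998/64757 - (137552/1359897)*sqrt(7).
The factor d**2 - 2*d - 3/4 splits as (d - a)(d - a') with a = 1 + (1/2)*sqrt(7), a' = 1 - (1/2)*sqrt(7). At the order-1 pole a set g(d) = (d - a)*f(d) = [(19*d/11 + 1/21)/(d - 4)**2] / (d - a').
Simple pole: residue = g(a) at a = 1 + (1/2)*sqrt(7), which is 17998/64757 + (137552/1359897)*sqrt(7).
At the order-2 pole 4 set g(d) = (d - (4))^2*f(d) = (19*d/11 + 1/21)/(d**2 - 2*d - 3/4).
Order-2 pole: residue = g'(a); g'(4) = -35996/64757, so the residue is -35996/64757.
List the singular points by increasing real part (a conjugate pair: the negative imaginary part first).


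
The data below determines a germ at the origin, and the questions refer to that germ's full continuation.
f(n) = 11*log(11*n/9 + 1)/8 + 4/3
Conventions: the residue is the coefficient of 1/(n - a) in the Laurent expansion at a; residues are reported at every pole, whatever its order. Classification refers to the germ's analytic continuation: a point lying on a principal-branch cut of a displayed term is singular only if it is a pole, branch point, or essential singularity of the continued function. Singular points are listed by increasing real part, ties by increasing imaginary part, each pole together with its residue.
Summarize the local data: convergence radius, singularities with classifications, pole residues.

Radius of convergence at 0: 9/11.
At -9/11: a logarithmic branch point.

Branch term (11/8)*log(1 - n/(-9/11)): its argument vanishes at n = -9/11, a logarithmic branch point, modulus 9/11.
The radius of convergence is the smallest modulus among the singular points: 9/11.


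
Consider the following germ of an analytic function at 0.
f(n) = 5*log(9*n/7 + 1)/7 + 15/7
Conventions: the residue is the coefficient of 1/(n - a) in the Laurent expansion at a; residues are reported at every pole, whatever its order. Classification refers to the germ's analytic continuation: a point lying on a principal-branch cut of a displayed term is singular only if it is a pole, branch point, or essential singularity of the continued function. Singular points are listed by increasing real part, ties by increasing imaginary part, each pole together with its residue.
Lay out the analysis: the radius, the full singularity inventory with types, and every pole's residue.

Branch term (5/7)*log(1 - n/(-7/9)): its argument vanishes at n = -7/9, a logarithmic branch point, modulus 7/9.
The radius of convergence is the smallest modulus among the singular points: 7/9.

Radius of convergence at 0: 7/9.
At -7/9: a logarithmic branch point.


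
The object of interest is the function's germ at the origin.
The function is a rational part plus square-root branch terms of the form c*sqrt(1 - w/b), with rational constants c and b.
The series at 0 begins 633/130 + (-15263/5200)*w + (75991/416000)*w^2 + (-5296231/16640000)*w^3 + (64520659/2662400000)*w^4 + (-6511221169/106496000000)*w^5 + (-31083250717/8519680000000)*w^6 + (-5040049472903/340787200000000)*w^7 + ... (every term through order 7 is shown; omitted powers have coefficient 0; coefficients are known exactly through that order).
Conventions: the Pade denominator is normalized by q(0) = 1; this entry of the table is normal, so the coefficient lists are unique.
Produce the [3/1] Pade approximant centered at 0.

The Pade approximant has numerator coefficients [633/130, -4346214121/1694793920, -553375503/13558351360, -66029084199/216933621760]; denominator coefficients [1, 64520659/847396960].

Taylor coefficients needed (read off): a_0 = 633/130, a_1 = -15263/5200, a_2 = 75991/416000, a_3 = -5296231/16640000, a_4 = 64520659/2662400000.
Write the denominator as Q(w) = 1 + q1*w. Requiring Q*f - P = O(w^5) with deg P <= 3 kills the coefficients of w^4..w^4 in Q*f:
  w^4: a_4 + q1*a_3 = 0, i.e. 64520659/2662400000 + (-5296231/16640000)*q1 = 0.
Solving this linear system: q1 = 64520659/847396960.
The numerator is Q*f truncated at degree 3: P0 = a_0 = 633/130; P1 = a_1 + q1*a_0 = -4346214121/1694793920; P2 = a_2 + q1*a_1 = -553375503/13558351360; P3 = a_3 + q1*a_2 = -66029084199/216933621760.


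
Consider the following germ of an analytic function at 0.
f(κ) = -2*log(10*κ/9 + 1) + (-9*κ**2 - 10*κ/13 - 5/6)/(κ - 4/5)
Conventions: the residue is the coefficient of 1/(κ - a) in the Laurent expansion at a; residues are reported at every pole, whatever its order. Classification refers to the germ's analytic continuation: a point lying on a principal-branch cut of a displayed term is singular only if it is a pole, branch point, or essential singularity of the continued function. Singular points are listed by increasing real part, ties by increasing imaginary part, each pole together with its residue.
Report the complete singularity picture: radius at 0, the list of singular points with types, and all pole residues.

Radius of convergence at 0: 4/5.
At -9/10: a logarithmic branch point.
At 4/5: a pole of order 1; residue -14057/1950.

Denominator factor (κ - 4/5): pole of order 1 at 4/5, modulus 4/5.
Branch term (-2)*log(1 - κ/(-9/10)): its argument vanishes at κ = -9/10, a logarithmic branch point, modulus 9/10.
The radius of convergence is the smallest modulus among the singular points: 4/5.
The branch term is analytic at 4/5 and contributes nothing to the residue; only the rational part matters.
At the order-1 pole 4/5 set g(κ) = (κ - (4/5))*(rational part) = -9*κ**2 - 10*κ/13 - 5/6.
Simple pole: residue = g(a) at a = 4/5, which is -14057/1950.
List the singular points by increasing real part (a conjugate pair: the negative imaginary part first).


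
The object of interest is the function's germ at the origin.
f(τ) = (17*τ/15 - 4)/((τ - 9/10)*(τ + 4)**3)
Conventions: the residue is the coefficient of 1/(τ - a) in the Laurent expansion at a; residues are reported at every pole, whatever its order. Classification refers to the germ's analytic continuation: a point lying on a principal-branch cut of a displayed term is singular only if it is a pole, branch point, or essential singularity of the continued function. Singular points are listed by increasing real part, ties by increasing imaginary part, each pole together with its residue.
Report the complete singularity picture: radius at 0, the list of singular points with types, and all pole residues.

Denominator factor (τ - 9/10): pole of order 1 at 9/10, modulus 9/10.
Denominator factor (τ + 4)^3: pole of order 3 at -4, modulus 4.
The radius of convergence is the smallest modulus among the singular points: 9/10.
At the order-3 pole -4 set g(τ) = (τ - (-4))^3*f(τ) = (17*τ/15 - 4)/(τ - 9/10).
Order-3 pole: residue = g''(a)/2; g''(-4) = 5960/117649, so the residue is 2980/117649.
At the order-1 pole 9/10 set g(τ) = (τ - (9/10))*f(τ) = (17*τ/15 - 4)/(τ + 4)**3.
Simple pole: residue = g(a) at a = 9/10, which is -2980/117649.
List the singular points by increasing real part (a conjugate pair: the negative imaginary part first).

Radius of convergence at 0: 9/10.
At -4: a pole of order 3; residue 2980/117649.
At 9/10: a pole of order 1; residue -2980/117649.


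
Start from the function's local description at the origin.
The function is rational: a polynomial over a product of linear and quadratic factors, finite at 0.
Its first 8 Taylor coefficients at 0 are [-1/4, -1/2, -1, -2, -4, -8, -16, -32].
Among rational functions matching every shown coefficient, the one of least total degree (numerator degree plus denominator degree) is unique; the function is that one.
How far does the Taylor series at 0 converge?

No rational of total degree below 1 reproduces all 8 coefficients; solving the [0/1] Pade equations on them gives f(ξ) = 1/(8*(ξ - 1/2)), whose expansion matches every shown term.
Denominator factor (ξ - 1/2): pole of order 1 at 1/2, modulus 1/2.
The radius of convergence is the smallest modulus among the singular points: 1/2.

The radius of convergence is 1/2.


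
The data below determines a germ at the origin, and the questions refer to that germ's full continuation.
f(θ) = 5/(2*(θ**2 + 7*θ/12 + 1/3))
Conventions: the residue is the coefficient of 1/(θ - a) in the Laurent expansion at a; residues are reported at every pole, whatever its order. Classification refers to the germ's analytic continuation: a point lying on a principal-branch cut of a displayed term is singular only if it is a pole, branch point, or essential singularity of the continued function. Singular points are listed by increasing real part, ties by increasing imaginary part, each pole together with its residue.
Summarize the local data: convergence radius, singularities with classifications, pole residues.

Radius of convergence at 0: (1/3)*sqrt(3).
At (-7/24) - ((1/24)*sqrt(143))*i: a pole of order 1; residue ((30/143)*sqrt(143))*i.
At (-7/24) + ((1/24)*sqrt(143))*i: a pole of order 1; residue -((30/143)*sqrt(143))*i.

Denominator factor (θ**2 + 7*θ/12 + 1/3): discriminant -143/144, complex-conjugate roots (-7/24) + ((1/24)*sqrt(143))*i and (-7/24) - ((1/24)*sqrt(143))*i; poles of order 1, moduli (1/3)*sqrt(3) and (1/3)*sqrt(3).
The radius of convergence is the smallest modulus among the singular points: (1/3)*sqrt(3).
The factor θ**2 + 7*θ/12 + 1/3 splits as (θ - a)(θ - a') with a = (-7/24) - ((1/24)*sqrt(143))*i, a' = (-7/24) + ((1/24)*sqrt(143))*i. At the order-1 pole a set g(θ) = (θ - a)*f(θ) = [5/2] / (θ - a').
Simple pole: residue = g(a) at a = (-7/24) - ((1/24)*sqrt(143))*i, which is ((30/143)*sqrt(143))*i.
The factor θ**2 + 7*θ/12 + 1/3 splits as (θ - a)(θ - a') with a = (-7/24) + ((1/24)*sqrt(143))*i, a' = (-7/24) - ((1/24)*sqrt(143))*i. At the order-1 pole a set g(θ) = (θ - a)*f(θ) = [5/2] / (θ - a').
Simple pole: residue = g(a) at a = (-7/24) + ((1/24)*sqrt(143))*i, which is -((30/143)*sqrt(143))*i.
List the singular points by increasing real part (a conjugate pair: the negative imaginary part first).


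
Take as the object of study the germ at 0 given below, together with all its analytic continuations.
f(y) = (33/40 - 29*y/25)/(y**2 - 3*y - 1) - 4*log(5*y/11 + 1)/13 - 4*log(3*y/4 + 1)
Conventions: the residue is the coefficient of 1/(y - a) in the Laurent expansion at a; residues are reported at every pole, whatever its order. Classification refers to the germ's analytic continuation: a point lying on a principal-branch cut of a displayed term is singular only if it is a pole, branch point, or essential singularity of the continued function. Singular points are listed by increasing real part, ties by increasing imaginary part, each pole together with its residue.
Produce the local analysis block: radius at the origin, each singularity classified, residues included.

Denominator factor (y**2 - 3*y - 1): discriminant 13, real irrational roots 3/2 + (1/2)*sqrt(13) and 3/2 - (1/2)*sqrt(13); poles of order 1, moduli 3/2 + (1/2)*sqrt(13) and -3/2 + (1/2)*sqrt(13).
Branch term (-4/13)*log(1 - y/(-11/5)): its argument vanishes at y = -11/5, a logarithmic branch point, modulus 11/5.
Branch term (-4)*log(1 - y/(-4/3)): its argument vanishes at y = -4/3, a logarithmic branch point, modulus 4/3.
The radius of convergence is the smallest modulus among the singular points: -3/2 + (1/2)*sqrt(13).
The branch terms are analytic at 3/2 - (1/2)*sqrt(13) and contribute nothing to the residue; only the rational part matters.
The factor y**2 - 3*y - 1 splits as (y - a)(y - a') with a = 3/2 - (1/2)*sqrt(13), a' = 3/2 + (1/2)*sqrt(13). At the order-1 pole a set g(y) = (y - a)*(rational part) = [33/40 - 29*y/25] / (y - a').
Simple pole: residue = g(a) at a = 3/2 - (1/2)*sqrt(13), which is -29/50 + (183/2600)*sqrt(13).
The branch terms are analytic at 3/2 + (1/2)*sqrt(13) and contribute nothing to the residue; only the rational part matters.
The factor y**2 - 3*y - 1 splits as (y - a)(y - a') with a = 3/2 + (1/2)*sqrt(13), a' = 3/2 - (1/2)*sqrt(13). At the order-1 pole a set g(y) = (y - a)*(rational part) = [33/40 - 29*y/25] / (y - a').
Simple pole: residue = g(a) at a = 3/2 + (1/2)*sqrt(13), which is -29/50 - (183/2600)*sqrt(13).
List the singular points by increasing real part (a conjugate pair: the negative imaginary part first).

Radius of convergence at 0: -3/2 + (1/2)*sqrt(13).
At -11/5: a logarithmic branch point.
At -4/3: a logarithmic branch point.
At 3/2 - (1/2)*sqrt(13): a pole of order 1; residue -29/50 + (183/2600)*sqrt(13).
At 3/2 + (1/2)*sqrt(13): a pole of order 1; residue -29/50 - (183/2600)*sqrt(13).


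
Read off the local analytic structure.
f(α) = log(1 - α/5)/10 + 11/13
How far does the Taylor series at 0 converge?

The radius of convergence is 5.

Branch term (1/10)*log(1 - α/(5)): its argument vanishes at α = 5, a logarithmic branch point, modulus 5.
The radius of convergence is the smallest modulus among the singular points: 5.


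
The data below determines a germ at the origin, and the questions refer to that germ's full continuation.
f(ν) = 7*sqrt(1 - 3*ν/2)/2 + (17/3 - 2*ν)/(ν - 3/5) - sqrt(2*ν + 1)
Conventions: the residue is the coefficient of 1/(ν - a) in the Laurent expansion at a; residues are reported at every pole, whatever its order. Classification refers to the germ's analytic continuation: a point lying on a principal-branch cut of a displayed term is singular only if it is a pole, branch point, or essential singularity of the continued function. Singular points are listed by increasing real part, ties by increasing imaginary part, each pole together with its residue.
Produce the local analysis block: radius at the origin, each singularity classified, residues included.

Radius of convergence at 0: 1/2.
At -1/2: an algebraic (square-root) branch point.
At 3/5: a pole of order 1; residue 67/15.
At 2/3: an algebraic (square-root) branch point.

Denominator factor (ν - 3/5): pole of order 1 at 3/5, modulus 3/5.
Branch term (-1)*sqrt(1 - ν/(-1/2)): its argument vanishes at ν = -1/2, a square-root branch point, modulus 1/2.
Branch term (7/2)*sqrt(1 - ν/(2/3)): its argument vanishes at ν = 2/3, a square-root branch point, modulus 2/3.
The radius of convergence is the smallest modulus among the singular points: 1/2.
The branch terms are analytic at 3/5 and contribute nothing to the residue; only the rational part matters.
At the order-1 pole 3/5 set g(ν) = (ν - (3/5))*(rational part) = 17/3 - 2*ν.
Simple pole: residue = g(a) at a = 3/5, which is 67/15.
List the singular points by increasing real part (a conjugate pair: the negative imaginary part first).


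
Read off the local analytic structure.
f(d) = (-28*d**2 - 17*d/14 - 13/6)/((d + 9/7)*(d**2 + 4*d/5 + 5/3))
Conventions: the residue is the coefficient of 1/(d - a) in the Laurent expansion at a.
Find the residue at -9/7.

The residue is -34465/1684.

At the order-1 pole -9/7 set g(d) = (d - (-9/7))*f(d) = (-28*d**2 - 17*d/14 - 13/6)/(d**2 + 4*d/5 + 5/3).
Simple pole: residue = g(a) at a = -9/7, which is -34465/1684.


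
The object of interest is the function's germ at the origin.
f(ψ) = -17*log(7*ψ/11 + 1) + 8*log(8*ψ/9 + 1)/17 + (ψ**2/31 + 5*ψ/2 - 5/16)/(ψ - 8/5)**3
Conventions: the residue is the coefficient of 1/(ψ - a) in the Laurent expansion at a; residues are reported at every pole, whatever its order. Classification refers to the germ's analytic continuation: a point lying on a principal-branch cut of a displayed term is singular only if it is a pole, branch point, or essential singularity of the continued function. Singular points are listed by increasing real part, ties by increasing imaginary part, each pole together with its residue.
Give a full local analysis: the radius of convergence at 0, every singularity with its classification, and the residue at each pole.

Radius of convergence at 0: 9/8.
At -11/7: a logarithmic branch point.
At -9/8: a logarithmic branch point.
At 8/5: a pole of order 3; residue 1/31.

Denominator factor (ψ - 8/5)^3: pole of order 3 at 8/5, modulus 8/5.
Branch term (8/17)*log(1 - ψ/(-9/8)): its argument vanishes at ψ = -9/8, a logarithmic branch point, modulus 9/8.
Branch term (-17)*log(1 - ψ/(-11/7)): its argument vanishes at ψ = -11/7, a logarithmic branch point, modulus 11/7.
The radius of convergence is the smallest modulus among the singular points: 9/8.
The branch terms are analytic at 8/5 and contribute nothing to the residue; only the rational part matters.
At the order-3 pole 8/5 set g(ψ) = (ψ - (8/5))^3*(rational part) = ψ**2/31 + 5*ψ/2 - 5/16.
Order-3 pole: residue = g''(a)/2; g''(8/5) = 2/31, so the residue is 1/31.
List the singular points by increasing real part (a conjugate pair: the negative imaginary part first).


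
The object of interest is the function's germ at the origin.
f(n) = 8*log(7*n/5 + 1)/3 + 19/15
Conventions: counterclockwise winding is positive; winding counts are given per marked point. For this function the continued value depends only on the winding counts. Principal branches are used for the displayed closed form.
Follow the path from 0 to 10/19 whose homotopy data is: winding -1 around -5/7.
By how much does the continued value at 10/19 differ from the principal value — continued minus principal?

The rational part is single-valued and drops out of the difference; each branch term changes only by its own monodromy.
(8/3)*log(1 - n/(-5/7)): each positive loop around -5/7 adds 2*pi*i to the log, so winding -1 contributes (8/3)*(-1)*2*pi*i = -(16/3)*pi*i.
Summing the contributions at n = 10/19 gives -(16/3)*pi*i.

Continued minus principal equals -(16/3)*pi*i.


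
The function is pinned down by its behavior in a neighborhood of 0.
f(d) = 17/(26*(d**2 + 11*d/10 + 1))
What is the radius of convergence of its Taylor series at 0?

Denominator factor (d**2 + 11*d/10 + 1): discriminant -279/100, complex-conjugate roots (-11/20) + ((3/20)*sqrt(31))*i and (-11/20) - ((3/20)*sqrt(31))*i; poles of order 1, moduli 1 and 1.
The radius of convergence is the smallest modulus among the singular points: 1.

The radius of convergence is 1.


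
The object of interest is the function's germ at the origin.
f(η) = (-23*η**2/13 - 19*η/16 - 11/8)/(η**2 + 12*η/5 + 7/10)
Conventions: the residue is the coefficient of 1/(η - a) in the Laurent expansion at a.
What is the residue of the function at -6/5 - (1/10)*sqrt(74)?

The residue is 3181/2080 + (4949/19240)*sqrt(74).

The factor η**2 + 12*η/5 + 7/10 splits as (η - a)(η - a') with a = -6/5 - (1/10)*sqrt(74), a' = -6/5 + (1/10)*sqrt(74). At the order-1 pole a set g(η) = (η - a)*f(η) = [-23*η**2/13 - 19*η/16 - 11/8] / (η - a').
Simple pole: residue = g(a) at a = -6/5 - (1/10)*sqrt(74), which is 3181/2080 + (4949/19240)*sqrt(74).


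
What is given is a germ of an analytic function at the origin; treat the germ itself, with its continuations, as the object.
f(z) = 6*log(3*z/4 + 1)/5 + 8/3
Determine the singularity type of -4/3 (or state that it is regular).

The term (6/5)*log(1 - z/(-4/3)) has argument 1 - -4/3/(-4/3) = 0 at -4/3: a logarithmic (infinitely-sheeted) branch point; the remaining terms are analytic or single-valued there.

The point is a logarithmic branch point.


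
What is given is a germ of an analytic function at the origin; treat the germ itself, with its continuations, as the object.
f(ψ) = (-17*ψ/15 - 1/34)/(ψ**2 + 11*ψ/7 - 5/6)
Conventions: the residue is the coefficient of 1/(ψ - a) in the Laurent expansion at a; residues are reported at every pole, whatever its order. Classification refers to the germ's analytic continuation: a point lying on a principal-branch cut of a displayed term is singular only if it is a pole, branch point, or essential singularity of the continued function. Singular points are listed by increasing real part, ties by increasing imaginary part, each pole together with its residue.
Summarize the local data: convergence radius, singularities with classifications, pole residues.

Radius of convergence at 0: -11/14 + (1/42)*sqrt(2559).
At -11/14 - (1/42)*sqrt(2559): a pole of order 1; residue -17/30 - (1537/217515)*sqrt(2559).
At -11/14 + (1/42)*sqrt(2559): a pole of order 1; residue -17/30 + (1537/217515)*sqrt(2559).

Denominator factor (ψ**2 + 11*ψ/7 - 5/6): discriminant 853/147, real irrational roots -11/14 + (1/42)*sqrt(2559) and -11/14 - (1/42)*sqrt(2559); poles of order 1, moduli -11/14 + (1/42)*sqrt(2559) and 11/14 + (1/42)*sqrt(2559).
The radius of convergence is the smallest modulus among the singular points: -11/14 + (1/42)*sqrt(2559).
The factor ψ**2 + 11*ψ/7 - 5/6 splits as (ψ - a)(ψ - a') with a = -11/14 - (1/42)*sqrt(2559), a' = -11/14 + (1/42)*sqrt(2559). At the order-1 pole a set g(ψ) = (ψ - a)*f(ψ) = [-17*ψ/15 - 1/34] / (ψ - a').
Simple pole: residue = g(a) at a = -11/14 - (1/42)*sqrt(2559), which is -17/30 - (1537/217515)*sqrt(2559).
The factor ψ**2 + 11*ψ/7 - 5/6 splits as (ψ - a)(ψ - a') with a = -11/14 + (1/42)*sqrt(2559), a' = -11/14 - (1/42)*sqrt(2559). At the order-1 pole a set g(ψ) = (ψ - a)*f(ψ) = [-17*ψ/15 - 1/34] / (ψ - a').
Simple pole: residue = g(a) at a = -11/14 + (1/42)*sqrt(2559), which is -17/30 + (1537/217515)*sqrt(2559).
List the singular points by increasing real part (a conjugate pair: the negative imaginary part first).


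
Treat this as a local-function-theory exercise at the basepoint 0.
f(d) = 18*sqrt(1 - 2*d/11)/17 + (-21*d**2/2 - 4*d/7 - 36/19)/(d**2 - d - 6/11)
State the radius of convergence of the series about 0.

The radius of convergence is -1/2 + (1/22)*sqrt(385).

Denominator factor (d**2 - d - 6/11): discriminant 35/11, real irrational roots 1/2 + (1/22)*sqrt(385) and 1/2 - (1/22)*sqrt(385); poles of order 1, moduli 1/2 + (1/22)*sqrt(385) and -1/2 + (1/22)*sqrt(385).
Branch term (18/17)*sqrt(1 - d/(11/2)): its argument vanishes at d = 11/2, a square-root branch point, modulus 11/2.
The radius of convergence is the smallest modulus among the singular points: -1/2 + (1/22)*sqrt(385).


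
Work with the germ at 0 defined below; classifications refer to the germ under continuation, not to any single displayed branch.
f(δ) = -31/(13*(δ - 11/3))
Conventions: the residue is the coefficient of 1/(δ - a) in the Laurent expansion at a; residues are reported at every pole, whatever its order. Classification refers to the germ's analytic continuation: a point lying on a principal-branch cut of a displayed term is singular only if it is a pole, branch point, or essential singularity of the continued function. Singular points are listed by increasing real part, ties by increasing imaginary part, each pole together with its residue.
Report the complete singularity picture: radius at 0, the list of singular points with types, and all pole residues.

Radius of convergence at 0: 11/3.
At 11/3: a pole of order 1; residue -31/13.

Denominator factor (δ - 11/3): pole of order 1 at 11/3, modulus 11/3.
The radius of convergence is the smallest modulus among the singular points: 11/3.
At the order-1 pole 11/3 set g(δ) = (δ - (11/3))*f(δ) = -31/13.
Simple pole: residue = g(a) at a = 11/3, which is -31/13.
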